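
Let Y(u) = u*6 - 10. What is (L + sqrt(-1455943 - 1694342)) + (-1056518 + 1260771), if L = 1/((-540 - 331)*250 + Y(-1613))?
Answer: 46454893813/227438 + I*sqrt(3150285) ≈ 2.0425e+5 + 1774.9*I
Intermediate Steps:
Y(u) = -10 + 6*u (Y(u) = 6*u - 10 = -10 + 6*u)
L = -1/227438 (L = 1/((-540 - 331)*250 + (-10 + 6*(-1613))) = 1/(-871*250 + (-10 - 9678)) = 1/(-217750 - 9688) = 1/(-227438) = -1/227438 ≈ -4.3968e-6)
(L + sqrt(-1455943 - 1694342)) + (-1056518 + 1260771) = (-1/227438 + sqrt(-1455943 - 1694342)) + (-1056518 + 1260771) = (-1/227438 + sqrt(-3150285)) + 204253 = (-1/227438 + I*sqrt(3150285)) + 204253 = 46454893813/227438 + I*sqrt(3150285)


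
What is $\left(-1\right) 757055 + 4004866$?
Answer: $3247811$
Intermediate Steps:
$\left(-1\right) 757055 + 4004866 = -757055 + 4004866 = 3247811$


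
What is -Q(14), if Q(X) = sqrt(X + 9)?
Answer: -sqrt(23) ≈ -4.7958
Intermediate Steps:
Q(X) = sqrt(9 + X)
-Q(14) = -sqrt(9 + 14) = -sqrt(23)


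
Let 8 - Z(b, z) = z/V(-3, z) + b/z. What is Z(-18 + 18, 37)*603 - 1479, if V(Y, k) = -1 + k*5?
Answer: 593169/184 ≈ 3223.7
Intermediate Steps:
V(Y, k) = -1 + 5*k
Z(b, z) = 8 - b/z - z/(-1 + 5*z) (Z(b, z) = 8 - (z/(-1 + 5*z) + b/z) = 8 - (b/z + z/(-1 + 5*z)) = 8 + (-b/z - z/(-1 + 5*z)) = 8 - b/z - z/(-1 + 5*z))
Z(-18 + 18, 37)*603 - 1479 = (8 - 1*(-18 + 18)/37 - 1*37/(-1 + 5*37))*603 - 1479 = (8 - 1*0*1/37 - 1*37/(-1 + 185))*603 - 1479 = (8 + 0 - 1*37/184)*603 - 1479 = (8 + 0 - 1*37*1/184)*603 - 1479 = (8 + 0 - 37/184)*603 - 1479 = (1435/184)*603 - 1479 = 865305/184 - 1479 = 593169/184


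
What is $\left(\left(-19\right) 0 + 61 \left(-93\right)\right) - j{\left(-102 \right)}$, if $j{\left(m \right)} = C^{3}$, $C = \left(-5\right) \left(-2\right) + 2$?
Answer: $-7401$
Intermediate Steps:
$C = 12$ ($C = 10 + 2 = 12$)
$j{\left(m \right)} = 1728$ ($j{\left(m \right)} = 12^{3} = 1728$)
$\left(\left(-19\right) 0 + 61 \left(-93\right)\right) - j{\left(-102 \right)} = \left(\left(-19\right) 0 + 61 \left(-93\right)\right) - 1728 = \left(0 - 5673\right) - 1728 = -5673 - 1728 = -7401$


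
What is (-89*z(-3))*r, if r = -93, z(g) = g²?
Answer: 74493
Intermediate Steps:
(-89*z(-3))*r = -89*(-3)²*(-93) = -89*9*(-93) = -801*(-93) = 74493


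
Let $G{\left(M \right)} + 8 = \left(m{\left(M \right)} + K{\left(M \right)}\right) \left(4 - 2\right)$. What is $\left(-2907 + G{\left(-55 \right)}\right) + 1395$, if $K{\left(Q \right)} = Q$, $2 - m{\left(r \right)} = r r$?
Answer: $-7676$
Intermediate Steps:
$m{\left(r \right)} = 2 - r^{2}$ ($m{\left(r \right)} = 2 - r r = 2 - r^{2}$)
$G{\left(M \right)} = -4 - 2 M^{2} + 2 M$ ($G{\left(M \right)} = -8 + \left(\left(2 - M^{2}\right) + M\right) \left(4 - 2\right) = -8 + \left(2 + M - M^{2}\right) 2 = -8 + \left(4 - 2 M^{2} + 2 M\right) = -4 - 2 M^{2} + 2 M$)
$\left(-2907 + G{\left(-55 \right)}\right) + 1395 = \left(-2907 - \left(114 + 6050\right)\right) + 1395 = \left(-2907 - 6164\right) + 1395 = -9071 + 1395 = -7676$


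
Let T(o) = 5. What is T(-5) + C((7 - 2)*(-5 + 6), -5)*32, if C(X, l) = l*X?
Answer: -795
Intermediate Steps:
C(X, l) = X*l
T(-5) + C((7 - 2)*(-5 + 6), -5)*32 = 5 + (((7 - 2)*(-5 + 6))*(-5))*32 = 5 + ((5*1)*(-5))*32 = 5 + (5*(-5))*32 = 5 - 25*32 = 5 - 800 = -795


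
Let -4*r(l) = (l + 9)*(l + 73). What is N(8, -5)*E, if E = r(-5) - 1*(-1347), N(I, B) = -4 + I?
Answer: 5116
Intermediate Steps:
r(l) = -(9 + l)*(73 + l)/4 (r(l) = -(l + 9)*(l + 73)/4 = -(9 + l)*(73 + l)/4)
E = 1279 (E = (-657/4 - 41/2*(-5) - ¼*(-5)²) - 1*(-1347) = (-657/4 + 205/2 - ¼*25) + 1347 = (-657/4 + 205/2 - 25/4) + 1347 = -68 + 1347 = 1279)
N(8, -5)*E = (-4 + 8)*1279 = 4*1279 = 5116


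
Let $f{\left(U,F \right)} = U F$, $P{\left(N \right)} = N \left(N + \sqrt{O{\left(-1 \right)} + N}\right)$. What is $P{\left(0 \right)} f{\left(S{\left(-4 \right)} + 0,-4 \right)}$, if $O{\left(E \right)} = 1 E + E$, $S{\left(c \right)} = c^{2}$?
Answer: $0$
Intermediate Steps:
$O{\left(E \right)} = 2 E$ ($O{\left(E \right)} = E + E = 2 E$)
$P{\left(N \right)} = N \left(N + \sqrt{-2 + N}\right)$ ($P{\left(N \right)} = N \left(N + \sqrt{2 \left(-1\right) + N}\right) = N \left(N + \sqrt{-2 + N}\right)$)
$f{\left(U,F \right)} = F U$
$P{\left(0 \right)} f{\left(S{\left(-4 \right)} + 0,-4 \right)} = 0 \left(0 + \sqrt{-2 + 0}\right) \left(- 4 \left(\left(-4\right)^{2} + 0\right)\right) = 0 \left(0 + \sqrt{-2}\right) \left(- 4 \left(16 + 0\right)\right) = 0 \left(0 + i \sqrt{2}\right) \left(\left(-4\right) 16\right) = 0 i \sqrt{2} \left(-64\right) = 0 \left(-64\right) = 0$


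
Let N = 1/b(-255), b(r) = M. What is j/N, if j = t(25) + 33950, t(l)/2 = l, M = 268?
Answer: 9112000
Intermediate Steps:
t(l) = 2*l
b(r) = 268
j = 34000 (j = 2*25 + 33950 = 50 + 33950 = 34000)
N = 1/268 ≈ 0.0037313
j/N = 34000/(1/268) = 34000*268 = 9112000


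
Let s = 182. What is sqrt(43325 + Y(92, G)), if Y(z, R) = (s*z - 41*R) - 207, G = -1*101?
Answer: sqrt(64003) ≈ 252.99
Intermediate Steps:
G = -101
Y(z, R) = -207 - 41*R + 182*z (Y(z, R) = (182*z - 41*R) - 207 = (-41*R + 182*z) - 207 = -207 - 41*R + 182*z)
sqrt(43325 + Y(92, G)) = sqrt(43325 + (-207 - 41*(-101) + 182*92)) = sqrt(43325 + (-207 + 4141 + 16744)) = sqrt(43325 + 20678) = sqrt(64003)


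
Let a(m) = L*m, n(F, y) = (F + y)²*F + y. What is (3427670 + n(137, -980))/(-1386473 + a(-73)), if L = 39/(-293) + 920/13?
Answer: -383892361827/5300716526 ≈ -72.423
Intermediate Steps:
n(F, y) = y + F*(F + y)² (n(F, y) = F*(F + y)² + y = y + F*(F + y)²)
L = 269053/3809 (L = 39*(-1/293) + 920*(1/13) = -39/293 + 920/13 = 269053/3809 ≈ 70.636)
a(m) = 269053*m/3809
(3427670 + n(137, -980))/(-1386473 + a(-73)) = (3427670 + (-980 + 137*(137 - 980)²))/(-1386473 + (269053/3809)*(-73)) = (3427670 + (-980 + 137*(-843)²))/(-1386473 - 19640869/3809) = (3427670 + (-980 + 137*710649))/(-5300716526/3809) = (3427670 + (-980 + 97358913))*(-3809/5300716526) = (3427670 + 97357933)*(-3809/5300716526) = 100785603*(-3809/5300716526) = -383892361827/5300716526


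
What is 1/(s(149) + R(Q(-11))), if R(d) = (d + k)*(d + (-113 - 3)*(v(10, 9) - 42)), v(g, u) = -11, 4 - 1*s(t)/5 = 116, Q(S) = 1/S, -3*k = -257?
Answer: 363/190775368 ≈ 1.9028e-6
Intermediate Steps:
k = 257/3 (k = -⅓*(-257) = 257/3 ≈ 85.667)
s(t) = -560 (s(t) = 20 - 5*116 = 20 - 580 = -560)
R(d) = (6148 + d)*(257/3 + d) (R(d) = (d + 257/3)*(d + (-113 - 3)*(-11 - 42)) = (257/3 + d)*(d - 116*(-53)) = (257/3 + d)*(d + 6148) = (257/3 + d)*(6148 + d) = (6148 + d)*(257/3 + d))
1/(s(149) + R(Q(-11))) = 1/(-560 + (1580036/3 + (1/(-11))² + (18701/3)/(-11))) = 1/(-560 + (1580036/3 + (-1/11)² + (18701/3)*(-1/11))) = 1/(-560 + (1580036/3 + 1/121 - 18701/33)) = 1/(-560 + 190978648/363) = 1/(190775368/363) = 363/190775368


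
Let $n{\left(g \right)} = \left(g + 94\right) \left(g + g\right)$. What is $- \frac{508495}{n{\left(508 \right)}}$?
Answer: $- \frac{508495}{611632} \approx -0.83137$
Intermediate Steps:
$n{\left(g \right)} = 2 g \left(94 + g\right)$ ($n{\left(g \right)} = \left(94 + g\right) 2 g = 2 g \left(94 + g\right)$)
$- \frac{508495}{n{\left(508 \right)}} = - \frac{508495}{2 \cdot 508 \left(94 + 508\right)} = - \frac{508495}{2 \cdot 508 \cdot 602} = - \frac{508495}{611632}$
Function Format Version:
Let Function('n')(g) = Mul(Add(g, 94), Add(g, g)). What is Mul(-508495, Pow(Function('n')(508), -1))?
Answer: Rational(-508495, 611632) ≈ -0.83137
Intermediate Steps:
Function('n')(g) = Mul(2, g, Add(94, g)) (Function('n')(g) = Mul(Add(94, g), Mul(2, g)) = Mul(2, g, Add(94, g)))
Mul(-508495, Pow(Function('n')(508), -1)) = Mul(-508495, Pow(Mul(2, 508, Add(94, 508)), -1)) = Mul(-508495, Pow(Mul(2, 508, 602), -1)) = Mul(-508495, Pow(611632, -1)) = Mul(-508495, Rational(1, 611632)) = Rational(-508495, 611632)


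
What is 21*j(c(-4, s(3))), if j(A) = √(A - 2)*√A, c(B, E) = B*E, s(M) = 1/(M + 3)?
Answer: -28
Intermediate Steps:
s(M) = 1/(3 + M)
j(A) = √A*√(-2 + A) (j(A) = √(-2 + A)*√A = √A*√(-2 + A))
21*j(c(-4, s(3))) = 21*(√(-4/(3 + 3))*√(-2 - 4/(3 + 3))) = 21*(√(-4/6)*√(-2 - 4/6)) = 21*(√(-4*⅙)*√(-2 - 4*⅙)) = 21*(√(-⅔)*√(-2 - ⅔)) = 21*((I*√6/3)*√(-8/3)) = 21*((I*√6/3)*(2*I*√6/3)) = 21*(-4/3) = -28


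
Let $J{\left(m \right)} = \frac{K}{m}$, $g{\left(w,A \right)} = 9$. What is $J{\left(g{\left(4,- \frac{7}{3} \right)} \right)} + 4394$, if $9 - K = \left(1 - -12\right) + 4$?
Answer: $\frac{39538}{9} \approx 4393.1$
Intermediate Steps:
$K = -8$ ($K = 9 - \left(\left(1 - -12\right) + 4\right) = 9 - \left(\left(1 + 12\right) + 4\right) = 9 - \left(13 + 4\right) = 9 - 17 = -8$)
$J{\left(m \right)} = - \frac{8}{m}$
$J{\left(g{\left(4,- \frac{7}{3} \right)} \right)} + 4394 = - \frac{8}{9} + 4394 = \frac{39538}{9}$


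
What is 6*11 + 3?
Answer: 69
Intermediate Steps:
6*11 + 3 = 66 + 3 = 69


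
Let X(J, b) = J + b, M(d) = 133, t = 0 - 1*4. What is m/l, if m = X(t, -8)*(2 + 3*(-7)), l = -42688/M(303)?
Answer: -7581/10672 ≈ -0.71036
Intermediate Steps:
t = -4 (t = 0 - 4 = -4)
l = -42688/133 ≈ -320.96
m = 228 (m = (-4 - 8)*(2 + 3*(-7)) = -12*(2 - 21) = -12*(-19) = 228)
m/l = 228/(-42688/133) = 228*(-133/42688) = -7581/10672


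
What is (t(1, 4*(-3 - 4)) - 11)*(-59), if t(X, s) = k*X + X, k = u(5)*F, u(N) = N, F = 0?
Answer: 590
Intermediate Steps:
k = 0 (k = 5*0 = 0)
t(X, s) = X (t(X, s) = 0*X + X = 0 + X = X)
(t(1, 4*(-3 - 4)) - 11)*(-59) = (1 - 11)*(-59) = -10*(-59) = 590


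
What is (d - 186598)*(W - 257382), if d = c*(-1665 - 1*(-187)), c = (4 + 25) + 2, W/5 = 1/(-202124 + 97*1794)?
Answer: 840646173179376/14053 ≈ 5.9820e+10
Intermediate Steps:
W = -5/28106 (W = 5/(-202124 + 97*1794) = 5/(-202124 + 174018) = 5/(-28106) = 5*(-1/28106) = -5/28106 ≈ -0.00017790)
c = 31 (c = 29 + 2 = 31)
d = -45818 (d = 31*(-1665 - 1*(-187)) = 31*(-1665 + 187) = 31*(-1478) = -45818)
(d - 186598)*(W - 257382) = (-45818 - 186598)*(-5/28106 - 257382) = -232416*(-7233978497/28106) = 840646173179376/14053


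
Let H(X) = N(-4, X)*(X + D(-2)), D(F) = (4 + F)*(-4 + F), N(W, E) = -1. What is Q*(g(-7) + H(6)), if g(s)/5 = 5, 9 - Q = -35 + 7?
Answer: 1147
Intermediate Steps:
D(F) = (-4 + F)*(4 + F)
H(X) = 12 - X (H(X) = -(X + (-16 + (-2)**2)) = -(X + (-16 + 4)) = -(X - 12) = -(-12 + X) = 12 - X)
Q = 37 (Q = 9 - (-35 + 7) = 9 - 1*(-28) = 9 + 28 = 37)
g(s) = 25 (g(s) = 5*5 = 25)
Q*(g(-7) + H(6)) = 37*(25 + (12 - 1*6)) = 37*(25 + (12 - 6)) = 37*(25 + 6) = 37*31 = 1147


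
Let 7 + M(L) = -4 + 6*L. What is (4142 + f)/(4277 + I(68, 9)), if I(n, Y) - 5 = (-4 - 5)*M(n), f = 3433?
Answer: 7575/709 ≈ 10.684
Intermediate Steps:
M(L) = -11 + 6*L (M(L) = -7 + (-4 + 6*L) = -11 + 6*L)
I(n, Y) = 104 - 54*n (I(n, Y) = 5 + (-4 - 5)*(-11 + 6*n) = 5 - 9*(-11 + 6*n) = 5 + (99 - 54*n) = 104 - 54*n)
(4142 + f)/(4277 + I(68, 9)) = (4142 + 3433)/(4277 + (104 - 54*68)) = 7575/(4277 + (104 - 3672)) = 7575/(4277 - 3568) = 7575/709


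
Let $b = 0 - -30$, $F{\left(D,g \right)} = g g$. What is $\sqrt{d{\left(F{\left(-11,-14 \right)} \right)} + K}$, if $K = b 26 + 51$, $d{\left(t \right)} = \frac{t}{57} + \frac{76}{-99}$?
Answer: $\frac{\sqrt{327740215}}{627} \approx 28.873$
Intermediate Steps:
$F{\left(D,g \right)} = g^{2}$
$b = 30$ ($b = 0 + 30 = 30$)
$d{\left(t \right)} = - \frac{76}{99} + \frac{t}{57}$ ($d{\left(t \right)} = t \frac{1}{57} + 76 \left(- \frac{1}{99}\right) = \frac{t}{57} - \frac{76}{99} = - \frac{76}{99} + \frac{t}{57}$)
$K = 831$ ($K = 30 \cdot 26 + 51 = 780 + 51 = 831$)
$\sqrt{d{\left(F{\left(-11,-14 \right)} \right)} + K} = \sqrt{\left(- \frac{76}{99} + \frac{\left(-14\right)^{2}}{57}\right) + 831} = \sqrt{\left(- \frac{76}{99} + \frac{1}{57} \cdot 196\right) + 831} = \sqrt{\left(- \frac{76}{99} + \frac{196}{57}\right) + 831} = \sqrt{\frac{5024}{1881} + 831} = \sqrt{\frac{1568135}{1881}} = \frac{\sqrt{327740215}}{627}$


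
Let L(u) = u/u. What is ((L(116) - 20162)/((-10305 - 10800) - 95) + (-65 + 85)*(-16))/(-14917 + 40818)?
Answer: -6763839/549101200 ≈ -0.012318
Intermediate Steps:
L(u) = 1
((L(116) - 20162)/((-10305 - 10800) - 95) + (-65 + 85)*(-16))/(-14917 + 40818) = ((1 - 20162)/((-10305 - 10800) - 95) + (-65 + 85)*(-16))/(-14917 + 40818) = (-20161/(-21105 - 95) + 20*(-16))/25901 = (-20161/(-21200) - 320)*(1/25901) = (-20161*(-1/21200) - 320)*(1/25901) = (20161/21200 - 320)*(1/25901) = -6763839/21200*1/25901 = -6763839/549101200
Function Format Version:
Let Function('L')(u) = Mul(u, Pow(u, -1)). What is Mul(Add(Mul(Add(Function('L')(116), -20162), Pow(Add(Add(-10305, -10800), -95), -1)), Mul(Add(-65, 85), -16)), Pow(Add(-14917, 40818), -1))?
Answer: Rational(-6763839, 549101200) ≈ -0.012318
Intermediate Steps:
Function('L')(u) = 1
Mul(Add(Mul(Add(Function('L')(116), -20162), Pow(Add(Add(-10305, -10800), -95), -1)), Mul(Add(-65, 85), -16)), Pow(Add(-14917, 40818), -1)) = Mul(Add(Mul(Add(1, -20162), Pow(Add(Add(-10305, -10800), -95), -1)), Mul(Add(-65, 85), -16)), Pow(Add(-14917, 40818), -1)) = Mul(Add(Mul(-20161, Pow(Add(-21105, -95), -1)), Mul(20, -16)), Pow(25901, -1)) = Mul(Add(Mul(-20161, Pow(-21200, -1)), -320), Rational(1, 25901)) = Mul(Add(Mul(-20161, Rational(-1, 21200)), -320), Rational(1, 25901)) = Mul(Add(Rational(20161, 21200), -320), Rational(1, 25901)) = Mul(Rational(-6763839, 21200), Rational(1, 25901)) = Rational(-6763839, 549101200)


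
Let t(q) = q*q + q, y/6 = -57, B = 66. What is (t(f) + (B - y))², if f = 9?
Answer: 248004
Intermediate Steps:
y = -342 (y = 6*(-57) = -342)
t(q) = q + q² (t(q) = q² + q = q + q²)
(t(f) + (B - y))² = (9*(1 + 9) + (66 - 1*(-342)))² = (9*10 + (66 + 342))² = (90 + 408)² = 498² = 248004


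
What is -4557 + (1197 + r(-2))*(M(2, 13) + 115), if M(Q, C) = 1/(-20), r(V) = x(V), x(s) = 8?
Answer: 535831/4 ≈ 1.3396e+5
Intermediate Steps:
r(V) = 8
M(Q, C) = -1/20
-4557 + (1197 + r(-2))*(M(2, 13) + 115) = -4557 + (1197 + 8)*(-1/20 + 115) = -4557 + 1205*(2299/20) = -4557 + 554059/4 = 535831/4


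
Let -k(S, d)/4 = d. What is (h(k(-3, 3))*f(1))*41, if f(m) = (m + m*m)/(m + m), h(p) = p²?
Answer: 5904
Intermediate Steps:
k(S, d) = -4*d
f(m) = (m + m²)/(2*m) (f(m) = (m + m²)/((2*m)) = (m + m²)*(1/(2*m)) = (m + m²)/(2*m))
(h(k(-3, 3))*f(1))*41 = ((-4*3)²*(½ + (½)*1))*41 = ((-12)²*(½ + ½))*41 = (144*1)*41 = 144*41 = 5904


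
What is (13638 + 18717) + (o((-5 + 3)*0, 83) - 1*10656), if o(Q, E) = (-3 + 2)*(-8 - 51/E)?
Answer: 1801732/83 ≈ 21708.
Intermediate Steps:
o(Q, E) = 8 + 51/E (o(Q, E) = -(-8 - 51/E) = 8 + 51/E)
(13638 + 18717) + (o((-5 + 3)*0, 83) - 1*10656) = (13638 + 18717) + ((8 + 51/83) - 1*10656) = 32355 + ((8 + 51*(1/83)) - 10656) = 32355 + ((8 + 51/83) - 10656) = 32355 + (715/83 - 10656) = 32355 - 883733/83 = 1801732/83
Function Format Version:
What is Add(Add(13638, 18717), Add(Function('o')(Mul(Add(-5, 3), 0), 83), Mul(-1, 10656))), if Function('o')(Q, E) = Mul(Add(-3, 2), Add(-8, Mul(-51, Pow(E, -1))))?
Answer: Rational(1801732, 83) ≈ 21708.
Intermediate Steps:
Function('o')(Q, E) = Add(8, Mul(51, Pow(E, -1))) (Function('o')(Q, E) = Mul(-1, Add(-8, Mul(-51, Pow(E, -1)))) = Add(8, Mul(51, Pow(E, -1))))
Add(Add(13638, 18717), Add(Function('o')(Mul(Add(-5, 3), 0), 83), Mul(-1, 10656))) = Add(Add(13638, 18717), Add(Add(8, Mul(51, Pow(83, -1))), Mul(-1, 10656))) = Add(32355, Add(Add(8, Mul(51, Rational(1, 83))), -10656)) = Add(32355, Add(Add(8, Rational(51, 83)), -10656)) = Add(32355, Add(Rational(715, 83), -10656)) = Add(32355, Rational(-883733, 83)) = Rational(1801732, 83)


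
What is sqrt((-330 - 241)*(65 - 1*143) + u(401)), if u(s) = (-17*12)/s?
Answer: sqrt(7161673134)/401 ≈ 211.04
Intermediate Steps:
u(s) = -204/s
sqrt((-330 - 241)*(65 - 1*143) + u(401)) = sqrt((-330 - 241)*(65 - 1*143) - 204/401) = sqrt(-571*(65 - 143) - 204*1/401) = sqrt(-571*(-78) - 204/401) = sqrt(44538 - 204/401) = sqrt(17859534/401) = sqrt(7161673134)/401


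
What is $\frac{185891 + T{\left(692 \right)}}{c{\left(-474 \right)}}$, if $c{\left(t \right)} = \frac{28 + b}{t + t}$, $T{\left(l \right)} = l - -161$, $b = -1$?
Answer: $- \frac{19670368}{3} \approx -6.5568 \cdot 10^{6}$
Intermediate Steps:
$T{\left(l \right)} = 161 + l$ ($T{\left(l \right)} = l + 161 = 161 + l$)
$c{\left(t \right)} = \frac{27}{2 t}$ ($c{\left(t \right)} = \frac{28 - 1}{t + t} = \frac{27}{2 t}$)
$\frac{185891 + T{\left(692 \right)}}{c{\left(-474 \right)}} = \frac{185891 + \left(161 + 692\right)}{\frac{27}{2} \frac{1}{-474}} = \frac{185891 + 853}{\frac{27}{2} \left(- \frac{1}{474}\right)} = \frac{186744}{- \frac{9}{316}} = 186744 \left(- \frac{316}{9}\right) = - \frac{19670368}{3}$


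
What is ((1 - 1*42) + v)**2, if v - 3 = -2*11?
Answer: 3600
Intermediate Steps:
v = -19 (v = 3 - 2*11 = 3 - 22 = -19)
((1 - 1*42) + v)**2 = ((1 - 1*42) - 19)**2 = ((1 - 42) - 19)**2 = (-41 - 19)**2 = (-60)**2 = 3600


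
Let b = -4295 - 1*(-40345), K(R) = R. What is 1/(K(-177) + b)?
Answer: 1/35873 ≈ 2.7876e-5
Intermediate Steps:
b = 36050 (b = -4295 + 40345 = 36050)
1/(K(-177) + b) = 1/(-177 + 36050) = 1/35873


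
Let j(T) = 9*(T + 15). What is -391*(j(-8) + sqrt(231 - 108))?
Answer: -24633 - 391*sqrt(123) ≈ -28969.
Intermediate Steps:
j(T) = 135 + 9*T (j(T) = 9*(15 + T) = 135 + 9*T)
-391*(j(-8) + sqrt(231 - 108)) = -391*((135 + 9*(-8)) + sqrt(231 - 108)) = -391*((135 - 72) + sqrt(123)) = -391*(63 + sqrt(123)) = -24633 - 391*sqrt(123)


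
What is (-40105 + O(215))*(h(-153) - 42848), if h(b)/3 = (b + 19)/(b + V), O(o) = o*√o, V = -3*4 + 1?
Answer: 140902300175/82 - 755367025*√215/82 ≈ 1.5832e+9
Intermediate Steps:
V = -11 (V = -12 + 1 = -11)
O(o) = o^(3/2)
h(b) = 3*(19 + b)/(-11 + b) (h(b) = 3*((b + 19)/(b - 11)) = 3*((19 + b)/(-11 + b)) = 3*(19 + b)/(-11 + b))
(-40105 + O(215))*(h(-153) - 42848) = (-40105 + 215^(3/2))*(3*(19 - 153)/(-11 - 153) - 42848) = (-40105 + 215*√215)*(3*(-134)/(-164) - 42848) = (-40105 + 215*√215)*(3*(-1/164)*(-134) - 42848) = (-40105 + 215*√215)*(201/82 - 42848) = (-40105 + 215*√215)*(-3513335/82) = 140902300175/82 - 755367025*√215/82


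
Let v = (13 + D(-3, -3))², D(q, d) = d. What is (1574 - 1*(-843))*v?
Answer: 241700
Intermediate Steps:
v = 100 (v = (13 - 3)² = 10² = 100)
(1574 - 1*(-843))*v = (1574 - 1*(-843))*100 = (1574 + 843)*100 = 2417*100 = 241700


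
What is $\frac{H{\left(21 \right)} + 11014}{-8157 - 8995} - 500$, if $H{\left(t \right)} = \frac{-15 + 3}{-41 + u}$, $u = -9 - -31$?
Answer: $- \frac{81576639}{162944} \approx -500.64$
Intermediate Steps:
$u = 22$ ($u = -9 + 31 = 22$)
$H{\left(t \right)} = \frac{12}{19}$ ($H{\left(t \right)} = \frac{-15 + 3}{-41 + 22} = - \frac{12}{-19} = \left(-12\right) \left(- \frac{1}{19}\right) = \frac{12}{19}$)
$\frac{H{\left(21 \right)} + 11014}{-8157 - 8995} - 500 = \frac{\frac{12}{19} + 11014}{-8157 - 8995} - 500 = \frac{209278}{19 \left(-17152\right)} - 500 = \frac{209278}{19} \left(- \frac{1}{17152}\right) - 500 = - \frac{104639}{162944} - 500 = - \frac{81576639}{162944}$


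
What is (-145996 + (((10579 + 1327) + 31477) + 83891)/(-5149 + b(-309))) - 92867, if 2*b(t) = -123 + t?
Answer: -1281627269/5365 ≈ -2.3889e+5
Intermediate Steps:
b(t) = -123/2 + t/2 (b(t) = (-123 + t)/2 = -123/2 + t/2)
(-145996 + (((10579 + 1327) + 31477) + 83891)/(-5149 + b(-309))) - 92867 = (-145996 + (((10579 + 1327) + 31477) + 83891)/(-5149 + (-123/2 + (½)*(-309)))) - 92867 = (-145996 + ((11906 + 31477) + 83891)/(-5149 + (-123/2 - 309/2))) - 92867 = (-145996 + (43383 + 83891)/(-5149 - 216)) - 92867 = (-145996 + 127274/(-5365)) - 92867 = (-145996 + 127274*(-1/5365)) - 92867 = (-145996 - 127274/5365) - 92867 = -783395814/5365 - 92867 = -1281627269/5365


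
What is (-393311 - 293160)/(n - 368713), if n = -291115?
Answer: 686471/659828 ≈ 1.0404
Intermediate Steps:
(-393311 - 293160)/(n - 368713) = (-393311 - 293160)/(-291115 - 368713) = -686471/(-659828) = -686471*(-1/659828) = 686471/659828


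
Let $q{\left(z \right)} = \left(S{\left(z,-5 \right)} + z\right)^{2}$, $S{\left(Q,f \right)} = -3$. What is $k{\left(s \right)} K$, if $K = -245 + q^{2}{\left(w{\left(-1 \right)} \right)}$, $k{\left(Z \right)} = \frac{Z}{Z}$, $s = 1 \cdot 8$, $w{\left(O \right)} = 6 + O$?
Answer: $-229$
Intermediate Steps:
$q{\left(z \right)} = \left(-3 + z\right)^{2}$
$s = 8$
$k{\left(Z \right)} = 1$
$K = -229$ ($K = -245 + \left(\left(-3 + \left(6 - 1\right)\right)^{2}\right)^{2} = -245 + \left(\left(-3 + 5\right)^{2}\right)^{2} = -245 + \left(2^{2}\right)^{2} = -245 + 4^{2} = -245 + 16 = -229$)
$k{\left(s \right)} K = 1 \left(-229\right) = -229$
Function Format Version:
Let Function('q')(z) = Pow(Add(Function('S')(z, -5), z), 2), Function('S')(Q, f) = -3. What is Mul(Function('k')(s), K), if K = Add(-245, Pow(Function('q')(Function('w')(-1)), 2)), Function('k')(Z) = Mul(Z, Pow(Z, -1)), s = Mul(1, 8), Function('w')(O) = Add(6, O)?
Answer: -229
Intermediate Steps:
Function('q')(z) = Pow(Add(-3, z), 2)
s = 8
Function('k')(Z) = 1
K = -229 (K = Add(-245, Pow(Pow(Add(-3, Add(6, -1)), 2), 2)) = Add(-245, Pow(Pow(Add(-3, 5), 2), 2)) = Add(-245, Pow(Pow(2, 2), 2)) = Add(-245, Pow(4, 2)) = Add(-245, 16) = -229)
Mul(Function('k')(s), K) = Mul(1, -229) = -229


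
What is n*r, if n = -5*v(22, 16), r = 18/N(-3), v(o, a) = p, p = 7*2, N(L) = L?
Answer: 420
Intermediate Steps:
p = 14
v(o, a) = 14
r = -6 (r = 18/(-3) = 18*(-1/3) = -6)
n = -70 (n = -5*14 = -70)
n*r = -70*(-6) = 420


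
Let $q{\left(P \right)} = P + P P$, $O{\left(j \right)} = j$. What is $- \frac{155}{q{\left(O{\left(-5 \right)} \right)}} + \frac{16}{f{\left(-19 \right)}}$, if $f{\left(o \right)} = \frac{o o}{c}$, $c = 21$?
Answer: $- \frac{9847}{1444} \approx -6.8193$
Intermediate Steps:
$f{\left(o \right)} = \frac{o^{2}}{21}$ ($f{\left(o \right)} = \frac{o o}{21} = o^{2} \cdot \frac{1}{21} = \frac{o^{2}}{21}$)
$q{\left(P \right)} = P + P^{2}$
$- \frac{155}{q{\left(O{\left(-5 \right)} \right)}} + \frac{16}{f{\left(-19 \right)}} = - \frac{155}{\left(-5\right) \left(1 - 5\right)} + \frac{16}{\frac{1}{21} \left(-19\right)^{2}} = - \frac{155}{\left(-5\right) \left(-4\right)} + \frac{16}{\frac{1}{21} \cdot 361} = - \frac{155}{20} + \frac{16}{\frac{361}{21}} = \left(-155\right) \frac{1}{20} + 16 \cdot \frac{21}{361} = - \frac{31}{4} + \frac{336}{361} = - \frac{9847}{1444}$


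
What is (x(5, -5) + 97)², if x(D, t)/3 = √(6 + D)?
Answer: 9508 + 582*√11 ≈ 11438.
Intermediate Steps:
x(D, t) = 3*√(6 + D)
(x(5, -5) + 97)² = (3*√(6 + 5) + 97)² = (3*√11 + 97)² = (97 + 3*√11)²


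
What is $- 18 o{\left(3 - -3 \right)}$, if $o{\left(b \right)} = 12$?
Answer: $-216$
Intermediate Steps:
$- 18 o{\left(3 - -3 \right)} = \left(-18\right) 12 = -216$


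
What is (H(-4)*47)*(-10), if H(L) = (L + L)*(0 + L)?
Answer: -15040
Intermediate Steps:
H(L) = 2*L² (H(L) = (2*L)*L = 2*L²)
(H(-4)*47)*(-10) = ((2*(-4)²)*47)*(-10) = ((2*16)*47)*(-10) = (32*47)*(-10) = 1504*(-10) = -15040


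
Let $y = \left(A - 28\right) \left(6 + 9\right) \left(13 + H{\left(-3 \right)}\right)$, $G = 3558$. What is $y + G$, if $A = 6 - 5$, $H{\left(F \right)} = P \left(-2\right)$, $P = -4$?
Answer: $-4947$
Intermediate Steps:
$H{\left(F \right)} = 8$ ($H{\left(F \right)} = \left(-4\right) \left(-2\right) = 8$)
$A = 1$ ($A = 6 - 5 = 1$)
$y = -8505$ ($y = \left(1 - 28\right) \left(6 + 9\right) \left(13 + 8\right) = - 27 \cdot 15 \cdot 21 = \left(-27\right) 315 = -8505$)
$y + G = -8505 + 3558 = -4947$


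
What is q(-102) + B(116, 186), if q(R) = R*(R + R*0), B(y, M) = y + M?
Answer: 10706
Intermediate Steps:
B(y, M) = M + y
q(R) = R² (q(R) = R*(R + 0) = R*R = R²)
q(-102) + B(116, 186) = (-102)² + (186 + 116) = 10404 + 302 = 10706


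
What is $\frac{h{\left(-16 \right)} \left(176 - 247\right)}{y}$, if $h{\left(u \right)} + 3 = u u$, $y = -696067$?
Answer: $\frac{17963}{696067} \approx 0.025806$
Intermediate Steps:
$h{\left(u \right)} = -3 + u^{2}$ ($h{\left(u \right)} = -3 + u u = -3 + u^{2}$)
$\frac{h{\left(-16 \right)} \left(176 - 247\right)}{y} = \frac{\left(-3 + \left(-16\right)^{2}\right) \left(176 - 247\right)}{-696067} = \left(-3 + 256\right) \left(-71\right) \left(- \frac{1}{696067}\right) = 253 \left(-71\right) \left(- \frac{1}{696067}\right) = \left(-17963\right) \left(- \frac{1}{696067}\right) = \frac{17963}{696067}$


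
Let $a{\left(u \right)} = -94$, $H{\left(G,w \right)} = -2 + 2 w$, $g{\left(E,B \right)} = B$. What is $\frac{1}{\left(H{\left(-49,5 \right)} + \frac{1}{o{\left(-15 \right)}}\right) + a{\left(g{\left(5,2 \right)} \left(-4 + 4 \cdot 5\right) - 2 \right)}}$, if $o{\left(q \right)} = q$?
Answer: $- \frac{15}{1291} \approx -0.011619$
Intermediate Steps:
$\frac{1}{\left(H{\left(-49,5 \right)} + \frac{1}{o{\left(-15 \right)}}\right) + a{\left(g{\left(5,2 \right)} \left(-4 + 4 \cdot 5\right) - 2 \right)}} = \frac{1}{\left(\left(-2 + 2 \cdot 5\right) + \frac{1}{-15}\right) - 94} = \frac{1}{\left(\left(-2 + 10\right) - \frac{1}{15}\right) - 94} = \frac{1}{\left(8 - \frac{1}{15}\right) - 94} = \frac{1}{\frac{119}{15} - 94} = \frac{1}{- \frac{1291}{15}} = - \frac{15}{1291}$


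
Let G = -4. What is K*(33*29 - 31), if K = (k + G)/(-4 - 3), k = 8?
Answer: -3704/7 ≈ -529.14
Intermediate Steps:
K = -4/7 (K = (8 - 4)/(-4 - 3) = 4/(-7) = 4*(-⅐) = -4/7 ≈ -0.57143)
K*(33*29 - 31) = -4*(33*29 - 31)/7 = -4*(957 - 31)/7 = -4/7*926 = -3704/7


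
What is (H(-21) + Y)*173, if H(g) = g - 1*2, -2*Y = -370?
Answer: 28026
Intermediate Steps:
Y = 185 (Y = -½*(-370) = 185)
H(g) = -2 + g (H(g) = g - 2 = -2 + g)
(H(-21) + Y)*173 = ((-2 - 21) + 185)*173 = (-23 + 185)*173 = 162*173 = 28026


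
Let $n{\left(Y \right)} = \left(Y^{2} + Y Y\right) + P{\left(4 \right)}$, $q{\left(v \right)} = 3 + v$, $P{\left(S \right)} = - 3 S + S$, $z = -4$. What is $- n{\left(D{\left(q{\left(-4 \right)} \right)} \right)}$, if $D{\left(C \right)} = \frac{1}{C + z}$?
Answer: $\frac{198}{25} \approx 7.92$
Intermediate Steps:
$P{\left(S \right)} = - 2 S$
$D{\left(C \right)} = \frac{1}{-4 + C}$ ($D{\left(C \right)} = \frac{1}{C - 4} = \frac{1}{-4 + C}$)
$n{\left(Y \right)} = -8 + 2 Y^{2}$ ($n{\left(Y \right)} = \left(Y^{2} + Y Y\right) - 8 = \left(Y^{2} + Y^{2}\right) - 8 = 2 Y^{2} - 8 = -8 + 2 Y^{2}$)
$- n{\left(D{\left(q{\left(-4 \right)} \right)} \right)} = - (-8 + 2 \left(\frac{1}{-4 + \left(3 - 4\right)}\right)^{2}) = - (-8 + 2 \left(\frac{1}{-4 - 1}\right)^{2}) = - (-8 + 2 \left(\frac{1}{-5}\right)^{2}) = - (-8 + 2 \left(- \frac{1}{5}\right)^{2}) = - (-8 + 2 \cdot \frac{1}{25}) = - (-8 + \frac{2}{25}) = \left(-1\right) \left(- \frac{198}{25}\right) = \frac{198}{25}$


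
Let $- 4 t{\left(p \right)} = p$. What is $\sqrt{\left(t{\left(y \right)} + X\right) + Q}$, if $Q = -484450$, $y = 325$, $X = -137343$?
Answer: $\frac{i \sqrt{2487497}}{2} \approx 788.59 i$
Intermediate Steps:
$t{\left(p \right)} = - \frac{p}{4}$
$\sqrt{\left(t{\left(y \right)} + X\right) + Q} = \sqrt{\left(\left(- \frac{1}{4}\right) 325 - 137343\right) - 484450} = \sqrt{\left(- \frac{325}{4} - 137343\right) - 484450} = \sqrt{- \frac{549697}{4} - 484450} = \sqrt{- \frac{2487497}{4}} = \frac{i \sqrt{2487497}}{2}$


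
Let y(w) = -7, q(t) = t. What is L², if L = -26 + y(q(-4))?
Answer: 1089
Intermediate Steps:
L = -33 (L = -26 - 7 = -33)
L² = (-33)² = 1089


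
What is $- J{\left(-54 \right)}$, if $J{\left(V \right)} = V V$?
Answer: $-2916$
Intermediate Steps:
$J{\left(V \right)} = V^{2}$
$- J{\left(-54 \right)} = - \left(-54\right)^{2} = \left(-1\right) 2916 = -2916$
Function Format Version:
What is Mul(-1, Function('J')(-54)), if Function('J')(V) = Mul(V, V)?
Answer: -2916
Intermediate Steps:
Function('J')(V) = Pow(V, 2)
Mul(-1, Function('J')(-54)) = Mul(-1, Pow(-54, 2)) = Mul(-1, 2916) = -2916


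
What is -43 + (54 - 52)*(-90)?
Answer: -223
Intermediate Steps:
-43 + (54 - 52)*(-90) = -43 + 2*(-90) = -43 - 180 = -223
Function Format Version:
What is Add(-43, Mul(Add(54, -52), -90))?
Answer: -223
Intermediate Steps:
Add(-43, Mul(Add(54, -52), -90)) = Add(-43, Mul(2, -90)) = Add(-43, -180) = -223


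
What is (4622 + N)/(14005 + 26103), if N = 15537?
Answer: 20159/40108 ≈ 0.50262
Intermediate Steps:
(4622 + N)/(14005 + 26103) = (4622 + 15537)/(14005 + 26103) = 20159/40108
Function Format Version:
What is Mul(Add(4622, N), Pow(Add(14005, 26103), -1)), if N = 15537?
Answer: Rational(20159, 40108) ≈ 0.50262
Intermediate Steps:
Mul(Add(4622, N), Pow(Add(14005, 26103), -1)) = Mul(Add(4622, 15537), Pow(Add(14005, 26103), -1)) = Mul(20159, Pow(40108, -1)) = Mul(20159, Rational(1, 40108)) = Rational(20159, 40108)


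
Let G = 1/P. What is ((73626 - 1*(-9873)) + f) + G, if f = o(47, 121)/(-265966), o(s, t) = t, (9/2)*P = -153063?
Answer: 188844834326204/2261641881 ≈ 83499.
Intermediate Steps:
P = -34014 (P = (2/9)*(-153063) = -34014)
G = -1/34014 (G = 1/(-34014) = -1/34014 ≈ -2.9400e-5)
f = -121/265966 (f = 121/(-265966) = 121*(-1/265966) = -121/265966 ≈ -0.00045495)
((73626 - 1*(-9873)) + f) + G = ((73626 - 1*(-9873)) - 121/265966) - 1/34014 = ((73626 + 9873) - 121/265966) - 1/34014 = (83499 - 121/265966) - 1/34014 = 22207894913/265966 - 1/34014 = 188844834326204/2261641881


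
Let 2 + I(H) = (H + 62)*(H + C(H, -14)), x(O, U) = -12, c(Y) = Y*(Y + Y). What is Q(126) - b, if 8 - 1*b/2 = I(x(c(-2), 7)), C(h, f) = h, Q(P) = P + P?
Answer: -2168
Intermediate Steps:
c(Y) = 2*Y² (c(Y) = Y*(2*Y) = 2*Y²)
Q(P) = 2*P
I(H) = -2 + 2*H*(62 + H) (I(H) = -2 + (H + 62)*(H + H) = -2 + (62 + H)*(2*H) = -2 + 2*H*(62 + H))
b = 2420 (b = 16 - 2*(-2 + 2*(-12)² + 124*(-12)) = 16 - 2*(-2 + 2*144 - 1488) = 16 - 2*(-2 + 288 - 1488) = 16 - 2*(-1202) = 16 + 2404 = 2420)
Q(126) - b = 2*126 - 1*2420 = 252 - 2420 = -2168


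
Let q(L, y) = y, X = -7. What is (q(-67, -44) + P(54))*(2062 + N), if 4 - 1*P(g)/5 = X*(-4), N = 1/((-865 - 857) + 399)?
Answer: -447396100/1323 ≈ -3.3817e+5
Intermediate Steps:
N = -1/1323 (N = 1/(-1722 + 399) = 1/(-1323) = -1/1323 ≈ -0.00075586)
P(g) = -120 (P(g) = 20 - (-35)*(-4) = 20 - 5*28 = 20 - 140 = -120)
(q(-67, -44) + P(54))*(2062 + N) = (-44 - 120)*(2062 - 1/1323) = -164*2728025/1323 = -447396100/1323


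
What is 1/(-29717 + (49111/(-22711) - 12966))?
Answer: -22711/969422724 ≈ -2.3427e-5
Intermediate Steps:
1/(-29717 + (49111/(-22711) - 12966)) = 1/(-29717 + (49111*(-1/22711) - 12966)) = 1/(-29717 + (-49111/22711 - 12966)) = 1/(-29717 - 294519937/22711) = 1/(-969422724/22711) = -22711/969422724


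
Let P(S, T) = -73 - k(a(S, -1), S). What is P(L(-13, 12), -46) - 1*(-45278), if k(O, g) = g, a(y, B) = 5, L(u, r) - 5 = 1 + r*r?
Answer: 45055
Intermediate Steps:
L(u, r) = 6 + r² (L(u, r) = 5 + (1 + r*r) = 5 + (1 + r²) = 6 + r²)
P(S, T) = -73 - S
P(L(-13, 12), -46) - 1*(-45278) = (-73 - (6 + 12²)) - 1*(-45278) = (-73 - (6 + 144)) + 45278 = (-73 - 1*150) + 45278 = (-73 - 150) + 45278 = -223 + 45278 = 45055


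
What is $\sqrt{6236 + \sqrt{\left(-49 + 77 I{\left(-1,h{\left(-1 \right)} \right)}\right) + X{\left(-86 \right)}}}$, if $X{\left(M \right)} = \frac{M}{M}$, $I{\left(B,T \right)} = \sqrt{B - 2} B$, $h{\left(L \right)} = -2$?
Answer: $\sqrt{6236 + \sqrt{-48 - 77 i \sqrt{3}}} \approx 79.012 - 0.0616 i$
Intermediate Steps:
$I{\left(B,T \right)} = B \sqrt{-2 + B}$ ($I{\left(B,T \right)} = \sqrt{-2 + B} B = B \sqrt{-2 + B}$)
$X{\left(M \right)} = 1$
$\sqrt{6236 + \sqrt{\left(-49 + 77 I{\left(-1,h{\left(-1 \right)} \right)}\right) + X{\left(-86 \right)}}} = \sqrt{6236 + \sqrt{\left(-49 + 77 \left(- \sqrt{-2 - 1}\right)\right) + 1}} = \sqrt{6236 + \sqrt{\left(-49 + 77 \left(- \sqrt{-3}\right)\right) + 1}} = \sqrt{6236 + \sqrt{\left(-49 + 77 \left(- i \sqrt{3}\right)\right) + 1}} = \sqrt{6236 + \sqrt{\left(-49 - 77 i \sqrt{3}\right) + 1}} = \sqrt{6236 + \sqrt{-48 - 77 i \sqrt{3}}}$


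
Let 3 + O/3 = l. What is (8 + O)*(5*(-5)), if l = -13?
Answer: 1000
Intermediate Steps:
O = -48 (O = -9 + 3*(-13) = -9 - 39 = -48)
(8 + O)*(5*(-5)) = (8 - 48)*(5*(-5)) = -40*(-25) = 1000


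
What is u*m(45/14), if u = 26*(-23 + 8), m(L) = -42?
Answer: 16380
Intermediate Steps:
u = -390 (u = 26*(-15) = -390)
u*m(45/14) = -390*(-42) = 16380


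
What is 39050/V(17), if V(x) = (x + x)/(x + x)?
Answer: 39050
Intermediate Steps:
V(x) = 1 (V(x) = (2*x)/((2*x)) = (2*x)*(1/(2*x)) = 1)
39050/V(17) = 39050/1 = 39050*1 = 39050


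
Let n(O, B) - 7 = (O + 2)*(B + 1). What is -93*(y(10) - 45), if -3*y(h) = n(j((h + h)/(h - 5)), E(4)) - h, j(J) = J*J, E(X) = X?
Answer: 6882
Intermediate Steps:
j(J) = J²
n(O, B) = 7 + (1 + B)*(2 + O) (n(O, B) = 7 + (O + 2)*(B + 1) = 7 + (2 + O)*(1 + B) = 7 + (1 + B)*(2 + O))
y(h) = -17/3 + h/3 - 20*h²/(3*(-5 + h)²) (y(h) = -((9 + ((h + h)/(h - 5))² + 2*4 + 4*((h + h)/(h - 5))²) - h)/3 = -((9 + ((2*h)/(-5 + h))² + 8 + 4*((2*h)/(-5 + h))²) - h)/3 = -((9 + (2*h/(-5 + h))² + 8 + 4*(2*h/(-5 + h))²) - h)/3 = -((9 + 4*h²/(-5 + h)² + 8 + 4*(4*h²/(-5 + h)²)) - h)/3 = -((9 + 4*h²/(-5 + h)² + 8 + 16*h²/(-5 + h)²) - h)/3 = -((17 + 20*h²/(-5 + h)²) - h)/3 = -(17 - h + 20*h²/(-5 + h)²)/3 = -17/3 + h/3 - 20*h²/(3*(-5 + h)²))
-93*(y(10) - 45) = -93*((-17/3 + (⅓)*10 - 20/3*10²/(-5 + 10)²) - 45) = -93*((-17/3 + 10/3 - 20/3*100/5²) - 45) = -93*((-17/3 + 10/3 - 20/3*100*1/25) - 45) = -93*((-17/3 + 10/3 - 80/3) - 45) = -93*(-29 - 45) = -93*(-74) = 6882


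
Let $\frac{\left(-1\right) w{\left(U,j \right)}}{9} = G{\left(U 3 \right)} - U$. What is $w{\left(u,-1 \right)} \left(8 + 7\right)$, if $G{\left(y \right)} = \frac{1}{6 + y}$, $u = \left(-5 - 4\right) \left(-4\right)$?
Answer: $\frac{184635}{38} \approx 4858.8$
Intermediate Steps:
$u = 36$ ($u = \left(-9\right) \left(-4\right) = 36$)
$w{\left(U,j \right)} = - \frac{9}{6 + 3 U} + 9 U$ ($w{\left(U,j \right)} = - 9 \left(\frac{1}{6 + U 3} - U\right) = - 9 \left(\frac{1}{6 + 3 U} - U\right) = - \frac{9}{6 + 3 U} + 9 U$)
$w{\left(u,-1 \right)} \left(8 + 7\right) = \frac{3 \left(-1 + 3 \cdot 36 \left(2 + 36\right)\right)}{2 + 36} \left(8 + 7\right) = \frac{3 \left(-1 + 3 \cdot 36 \cdot 38\right)}{38} \cdot 15 = 3 \cdot \frac{1}{38} \left(-1 + 4104\right) 15 = 3 \cdot \frac{1}{38} \cdot 4103 \cdot 15 = \frac{12309}{38} \cdot 15 = \frac{184635}{38}$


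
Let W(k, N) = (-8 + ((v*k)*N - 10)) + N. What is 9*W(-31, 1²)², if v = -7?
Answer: 360000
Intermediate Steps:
W(k, N) = -18 + N - 7*N*k (W(k, N) = (-8 + ((-7*k)*N - 10)) + N = (-8 + (-7*N*k - 10)) + N = (-8 + (-10 - 7*N*k)) + N = (-18 - 7*N*k) + N = -18 + N - 7*N*k)
9*W(-31, 1²)² = 9*(-18 + 1² - 7*1²*(-31))² = 9*(-18 + 1 - 7*1*(-31))² = 9*(-18 + 1 + 217)² = 9*200² = 9*40000 = 360000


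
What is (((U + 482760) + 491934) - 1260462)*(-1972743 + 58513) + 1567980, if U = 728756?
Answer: -847979351260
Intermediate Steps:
(((U + 482760) + 491934) - 1260462)*(-1972743 + 58513) + 1567980 = (((728756 + 482760) + 491934) - 1260462)*(-1972743 + 58513) + 1567980 = ((1211516 + 491934) - 1260462)*(-1914230) + 1567980 = (1703450 - 1260462)*(-1914230) + 1567980 = 442988*(-1914230) + 1567980 = -847980919240 + 1567980 = -847979351260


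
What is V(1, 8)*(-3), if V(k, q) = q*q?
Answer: -192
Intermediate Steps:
V(k, q) = q**2
V(1, 8)*(-3) = 8**2*(-3) = 64*(-3) = -192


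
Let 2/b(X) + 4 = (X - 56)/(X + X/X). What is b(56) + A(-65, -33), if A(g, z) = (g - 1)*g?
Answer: 8579/2 ≈ 4289.5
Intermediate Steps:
A(g, z) = g*(-1 + g) (A(g, z) = (-1 + g)*g = g*(-1 + g))
b(X) = 2/(-4 + (-56 + X)/(1 + X)) (b(X) = 2/(-4 + (X - 56)/(X + X/X)) = 2/(-4 + (-56 + X)/(X + 1)) = 2/(-4 + (-56 + X)/(1 + X)))
b(56) + A(-65, -33) = 2*(-1 - 1*56)/(3*(20 + 56)) - 65*(-1 - 65) = (⅔)*(-1 - 56)/76 - 65*(-66) = (⅔)*(1/76)*(-57) + 4290 = -½ + 4290 = 8579/2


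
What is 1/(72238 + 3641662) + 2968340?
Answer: 11024117926001/3713900 ≈ 2.9683e+6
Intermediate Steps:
1/(72238 + 3641662) + 2968340 = 1/3713900 + 2968340 = 11024117926001/3713900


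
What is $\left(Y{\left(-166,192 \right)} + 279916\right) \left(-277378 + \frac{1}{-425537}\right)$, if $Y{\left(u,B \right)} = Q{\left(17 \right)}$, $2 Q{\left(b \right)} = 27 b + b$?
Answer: $- \frac{4723980840723714}{60791} \approx -7.7709 \cdot 10^{10}$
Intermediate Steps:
$Q{\left(b \right)} = 14 b$ ($Q{\left(b \right)} = \frac{27 b + b}{2} = \frac{28 b}{2} = 14 b$)
$Y{\left(u,B \right)} = 238$ ($Y{\left(u,B \right)} = 14 \cdot 17 = 238$)
$\left(Y{\left(-166,192 \right)} + 279916\right) \left(-277378 + \frac{1}{-425537}\right) = \left(238 + 279916\right) \left(-277378 + \frac{1}{-425537}\right) = 280154 \left(-277378 - \frac{1}{425537}\right) = 280154 \left(- \frac{118034601987}{425537}\right) = - \frac{4723980840723714}{60791}$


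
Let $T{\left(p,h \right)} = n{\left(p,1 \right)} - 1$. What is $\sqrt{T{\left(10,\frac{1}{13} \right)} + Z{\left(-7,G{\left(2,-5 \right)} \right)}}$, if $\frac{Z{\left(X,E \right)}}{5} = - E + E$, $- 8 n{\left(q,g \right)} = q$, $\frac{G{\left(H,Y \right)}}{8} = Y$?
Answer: $\frac{3 i}{2} \approx 1.5 i$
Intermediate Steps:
$G{\left(H,Y \right)} = 8 Y$
$n{\left(q,g \right)} = - \frac{q}{8}$
$T{\left(p,h \right)} = -1 - \frac{p}{8}$ ($T{\left(p,h \right)} = - \frac{p}{8} - 1 = -1 - \frac{p}{8}$)
$Z{\left(X,E \right)} = 0$ ($Z{\left(X,E \right)} = 5 \left(- E + E\right) = 5 \cdot 0 = 0$)
$\sqrt{T{\left(10,\frac{1}{13} \right)} + Z{\left(-7,G{\left(2,-5 \right)} \right)}} = \sqrt{\left(-1 - \frac{5}{4}\right) + 0} = \sqrt{- \frac{9}{4} + 0} = \sqrt{- \frac{9}{4}} = \frac{3 i}{2}$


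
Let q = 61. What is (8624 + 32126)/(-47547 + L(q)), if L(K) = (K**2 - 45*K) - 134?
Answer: -8150/9341 ≈ -0.87250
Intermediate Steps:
L(K) = -134 + K**2 - 45*K
(8624 + 32126)/(-47547 + L(q)) = (8624 + 32126)/(-47547 + (-134 + 61**2 - 45*61)) = 40750/(-47547 + (-134 + 3721 - 2745)) = 40750/(-47547 + 842) = 40750/(-46705) = 40750*(-1/46705) = -8150/9341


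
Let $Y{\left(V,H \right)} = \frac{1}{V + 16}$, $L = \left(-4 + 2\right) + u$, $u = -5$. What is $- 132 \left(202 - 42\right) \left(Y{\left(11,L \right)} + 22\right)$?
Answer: $- \frac{4188800}{9} \approx -4.6542 \cdot 10^{5}$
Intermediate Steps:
$L = -7$ ($L = \left(-4 + 2\right) - 5 = -2 - 5 = -7$)
$Y{\left(V,H \right)} = \frac{1}{16 + V}$
$- 132 \left(202 - 42\right) \left(Y{\left(11,L \right)} + 22\right) = - 132 \left(202 - 42\right) \left(\frac{1}{16 + 11} + 22\right) = - 132 \cdot 160 \left(\frac{1}{27} + 22\right) = - 132 \cdot 160 \cdot \frac{595}{27} = \left(-132\right) \frac{95200}{27} = - \frac{4188800}{9}$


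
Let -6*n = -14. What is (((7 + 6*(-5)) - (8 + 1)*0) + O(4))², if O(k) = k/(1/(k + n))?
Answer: 49/9 ≈ 5.4444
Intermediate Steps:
n = 7/3 (n = -⅙*(-14) = 7/3 ≈ 2.3333)
O(k) = k*(7/3 + k) (O(k) = k/(1/(k + 7/3)) = k/(1/(7/3 + k)) = k*(7/3 + k))
(((7 + 6*(-5)) - (8 + 1)*0) + O(4))² = (((7 + 6*(-5)) - (8 + 1)*0) + (⅓)*4*(7 + 3*4))² = (((7 - 30) - 9*0) + (⅓)*4*(7 + 12))² = ((-23 - 1*0) + (⅓)*4*19)² = ((-23 + 0) + 76/3)² = (-23 + 76/3)² = (7/3)² = 49/9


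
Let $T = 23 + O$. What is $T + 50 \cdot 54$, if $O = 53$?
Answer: $2776$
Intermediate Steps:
$T = 76$ ($T = 23 + 53 = 76$)
$T + 50 \cdot 54 = 76 + 50 \cdot 54 = 76 + 2700 = 2776$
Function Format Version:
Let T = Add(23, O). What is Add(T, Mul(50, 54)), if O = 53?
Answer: 2776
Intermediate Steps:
T = 76 (T = Add(23, 53) = 76)
Add(T, Mul(50, 54)) = Add(76, Mul(50, 54)) = Add(76, 2700) = 2776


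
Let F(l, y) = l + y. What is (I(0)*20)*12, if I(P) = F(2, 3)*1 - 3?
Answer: 480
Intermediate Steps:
I(P) = 2 (I(P) = (2 + 3)*1 - 3 = 5*1 - 3 = 5 - 3 = 2)
(I(0)*20)*12 = (2*20)*12 = 40*12 = 480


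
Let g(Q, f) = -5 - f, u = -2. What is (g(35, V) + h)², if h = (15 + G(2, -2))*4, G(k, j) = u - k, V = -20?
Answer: 3481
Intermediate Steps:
G(k, j) = -2 - k
h = 44 (h = (15 + (-2 - 1*2))*4 = (15 + (-2 - 2))*4 = (15 - 4)*4 = 11*4 = 44)
(g(35, V) + h)² = ((-5 - 1*(-20)) + 44)² = ((-5 + 20) + 44)² = (15 + 44)² = 59² = 3481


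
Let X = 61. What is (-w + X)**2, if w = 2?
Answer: 3481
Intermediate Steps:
(-w + X)**2 = (-1*2 + 61)**2 = (-2 + 61)**2 = 59**2 = 3481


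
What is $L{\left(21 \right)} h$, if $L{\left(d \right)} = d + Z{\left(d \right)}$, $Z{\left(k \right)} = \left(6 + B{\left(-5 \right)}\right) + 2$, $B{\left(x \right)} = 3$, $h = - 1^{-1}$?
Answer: $-32$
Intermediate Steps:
$h = -1$ ($h = \left(-1\right) 1 = -1$)
$Z{\left(k \right)} = 11$ ($Z{\left(k \right)} = \left(6 + 3\right) + 2 = 9 + 2 = 11$)
$L{\left(d \right)} = 11 + d$ ($L{\left(d \right)} = d + 11 = 11 + d$)
$L{\left(21 \right)} h = \left(11 + 21\right) \left(-1\right) = 32 \left(-1\right) = -32$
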